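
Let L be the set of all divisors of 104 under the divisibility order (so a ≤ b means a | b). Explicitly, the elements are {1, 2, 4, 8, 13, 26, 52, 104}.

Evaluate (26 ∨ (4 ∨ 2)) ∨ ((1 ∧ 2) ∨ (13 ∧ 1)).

52

4 ∨ 2 = 4
26 ∨ 4 = 52
1 ∧ 2 = 1
13 ∧ 1 = 1
1 ∨ 1 = 1
52 ∨ 1 = 52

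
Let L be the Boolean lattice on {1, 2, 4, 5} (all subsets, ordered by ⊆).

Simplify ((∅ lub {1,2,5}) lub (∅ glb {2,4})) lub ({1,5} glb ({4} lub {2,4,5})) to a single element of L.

{1,2,5}

∅ ∨ {1,2,5} = {1,2,5}
∅ ∧ {2,4} = ∅
{1,2,5} ∨ ∅ = {1,2,5}
{4} ∨ {2,4,5} = {2,4,5}
{1,5} ∧ {2,4,5} = {5}
{1,2,5} ∨ {5} = {1,2,5}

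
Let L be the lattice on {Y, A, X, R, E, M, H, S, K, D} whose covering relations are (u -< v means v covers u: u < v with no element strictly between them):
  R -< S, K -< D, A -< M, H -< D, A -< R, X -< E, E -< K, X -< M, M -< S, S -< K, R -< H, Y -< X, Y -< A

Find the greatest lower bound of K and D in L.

Common lower bounds of {K, D}: A, E, K, M, R, S, X, Y.
The greatest among these is K.

K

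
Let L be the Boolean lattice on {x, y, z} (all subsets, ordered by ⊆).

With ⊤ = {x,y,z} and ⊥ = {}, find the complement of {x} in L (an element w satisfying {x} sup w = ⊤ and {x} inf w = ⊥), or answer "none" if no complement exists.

{y,z}

Need w with {x} ∨ w = {x,y,z} and {x} ∧ w = {}.
Checking each element gives: {y,z}.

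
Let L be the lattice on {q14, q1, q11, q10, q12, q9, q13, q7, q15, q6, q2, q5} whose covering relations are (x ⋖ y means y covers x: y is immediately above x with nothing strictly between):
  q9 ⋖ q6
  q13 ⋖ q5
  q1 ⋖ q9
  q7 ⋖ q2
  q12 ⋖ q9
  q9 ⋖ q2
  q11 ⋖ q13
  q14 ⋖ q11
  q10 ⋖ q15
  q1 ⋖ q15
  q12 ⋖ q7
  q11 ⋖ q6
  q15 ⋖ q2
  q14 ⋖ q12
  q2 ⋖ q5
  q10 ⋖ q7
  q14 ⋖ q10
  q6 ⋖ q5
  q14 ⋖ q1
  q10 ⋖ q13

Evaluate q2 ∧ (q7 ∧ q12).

q7 ∧ q12 = q12
q2 ∧ q12 = q12

q12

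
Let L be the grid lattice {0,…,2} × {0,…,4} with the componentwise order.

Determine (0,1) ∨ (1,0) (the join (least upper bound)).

Common upper bounds of {(0,1), (1,0)}: (1,1), (1,2), (1,3), (1,4), (2,1), (2,2), (2,3), (2,4).
The least among these is (1,1).

(1,1)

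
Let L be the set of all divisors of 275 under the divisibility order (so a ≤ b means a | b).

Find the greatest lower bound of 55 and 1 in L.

Common lower bounds of {55, 1}: 1.
The greatest among these is 1.

1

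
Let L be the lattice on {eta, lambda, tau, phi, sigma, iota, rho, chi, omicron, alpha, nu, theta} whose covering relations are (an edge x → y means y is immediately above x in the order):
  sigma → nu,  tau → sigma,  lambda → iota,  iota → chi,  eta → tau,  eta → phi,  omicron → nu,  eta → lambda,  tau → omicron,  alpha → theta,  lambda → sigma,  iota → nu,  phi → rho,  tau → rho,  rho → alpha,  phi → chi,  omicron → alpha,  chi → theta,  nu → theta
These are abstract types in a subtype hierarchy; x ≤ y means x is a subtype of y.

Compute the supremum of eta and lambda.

Common upper bounds of {eta, lambda}: chi, iota, lambda, nu, sigma, theta.
The least among these is lambda.

lambda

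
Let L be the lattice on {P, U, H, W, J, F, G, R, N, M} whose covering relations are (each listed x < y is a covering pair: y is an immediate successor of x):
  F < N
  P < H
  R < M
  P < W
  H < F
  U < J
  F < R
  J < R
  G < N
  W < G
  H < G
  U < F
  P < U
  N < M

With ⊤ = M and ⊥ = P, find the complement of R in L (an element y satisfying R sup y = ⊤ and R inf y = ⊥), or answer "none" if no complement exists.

Need y with R ∨ y = M and R ∧ y = P.
Checking each element gives: W.

W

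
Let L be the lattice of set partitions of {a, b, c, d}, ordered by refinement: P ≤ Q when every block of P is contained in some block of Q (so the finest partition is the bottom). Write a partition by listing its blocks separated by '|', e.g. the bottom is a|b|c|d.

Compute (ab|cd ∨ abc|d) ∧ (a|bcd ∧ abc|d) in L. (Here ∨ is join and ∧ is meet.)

ab|cd ∨ abc|d = abcd
a|bcd ∧ abc|d = a|bc|d
abcd ∧ a|bc|d = a|bc|d

a|bc|d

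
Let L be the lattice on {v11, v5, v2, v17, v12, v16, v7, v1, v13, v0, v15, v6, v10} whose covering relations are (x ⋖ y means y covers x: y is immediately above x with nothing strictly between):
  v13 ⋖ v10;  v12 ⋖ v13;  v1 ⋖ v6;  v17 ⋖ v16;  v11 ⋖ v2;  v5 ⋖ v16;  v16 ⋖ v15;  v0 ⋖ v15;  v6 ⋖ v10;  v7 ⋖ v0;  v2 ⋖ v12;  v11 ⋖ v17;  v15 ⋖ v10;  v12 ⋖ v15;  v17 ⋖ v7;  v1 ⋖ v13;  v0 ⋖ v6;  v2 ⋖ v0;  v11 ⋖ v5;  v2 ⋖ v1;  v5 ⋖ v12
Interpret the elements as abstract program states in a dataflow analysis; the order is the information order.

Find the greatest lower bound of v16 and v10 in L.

Common lower bounds of {v16, v10}: v11, v16, v17, v5.
The greatest among these is v16.

v16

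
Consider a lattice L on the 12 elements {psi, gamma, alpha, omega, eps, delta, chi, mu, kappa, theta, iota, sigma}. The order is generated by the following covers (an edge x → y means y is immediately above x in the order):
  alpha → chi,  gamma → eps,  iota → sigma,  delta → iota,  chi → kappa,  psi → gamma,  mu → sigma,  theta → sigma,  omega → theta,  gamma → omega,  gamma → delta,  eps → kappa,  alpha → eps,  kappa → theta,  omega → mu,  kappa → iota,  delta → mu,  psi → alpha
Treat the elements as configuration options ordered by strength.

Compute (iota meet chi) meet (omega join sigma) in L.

iota ∧ chi = chi
omega ∨ sigma = sigma
chi ∧ sigma = chi

chi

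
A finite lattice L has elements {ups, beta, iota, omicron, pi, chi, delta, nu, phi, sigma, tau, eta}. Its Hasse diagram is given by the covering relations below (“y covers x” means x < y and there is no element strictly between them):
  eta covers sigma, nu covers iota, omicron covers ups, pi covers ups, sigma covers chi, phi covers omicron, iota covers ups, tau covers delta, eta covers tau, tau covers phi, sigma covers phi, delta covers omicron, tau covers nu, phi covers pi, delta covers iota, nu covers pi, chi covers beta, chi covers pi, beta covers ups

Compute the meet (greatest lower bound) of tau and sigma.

phi

Common lower bounds of {tau, sigma}: omicron, phi, pi, ups.
The greatest among these is phi.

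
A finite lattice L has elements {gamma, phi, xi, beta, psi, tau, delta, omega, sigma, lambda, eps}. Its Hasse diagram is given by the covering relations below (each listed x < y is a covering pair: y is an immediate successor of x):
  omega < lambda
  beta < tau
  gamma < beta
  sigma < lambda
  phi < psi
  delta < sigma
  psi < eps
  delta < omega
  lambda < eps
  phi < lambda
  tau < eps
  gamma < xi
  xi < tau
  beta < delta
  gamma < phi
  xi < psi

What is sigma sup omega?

lambda

Common upper bounds of {sigma, omega}: eps, lambda.
The least among these is lambda.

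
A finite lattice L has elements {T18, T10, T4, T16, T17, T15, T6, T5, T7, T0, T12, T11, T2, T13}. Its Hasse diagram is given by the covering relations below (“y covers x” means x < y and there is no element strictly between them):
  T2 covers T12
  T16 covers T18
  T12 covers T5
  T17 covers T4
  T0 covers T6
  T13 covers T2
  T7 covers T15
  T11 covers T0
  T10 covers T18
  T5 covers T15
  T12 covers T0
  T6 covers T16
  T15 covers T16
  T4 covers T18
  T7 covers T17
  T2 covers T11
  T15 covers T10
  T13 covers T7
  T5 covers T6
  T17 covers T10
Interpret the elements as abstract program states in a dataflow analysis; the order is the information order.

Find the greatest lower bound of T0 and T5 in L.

Common lower bounds of {T0, T5}: T16, T18, T6.
The greatest among these is T6.

T6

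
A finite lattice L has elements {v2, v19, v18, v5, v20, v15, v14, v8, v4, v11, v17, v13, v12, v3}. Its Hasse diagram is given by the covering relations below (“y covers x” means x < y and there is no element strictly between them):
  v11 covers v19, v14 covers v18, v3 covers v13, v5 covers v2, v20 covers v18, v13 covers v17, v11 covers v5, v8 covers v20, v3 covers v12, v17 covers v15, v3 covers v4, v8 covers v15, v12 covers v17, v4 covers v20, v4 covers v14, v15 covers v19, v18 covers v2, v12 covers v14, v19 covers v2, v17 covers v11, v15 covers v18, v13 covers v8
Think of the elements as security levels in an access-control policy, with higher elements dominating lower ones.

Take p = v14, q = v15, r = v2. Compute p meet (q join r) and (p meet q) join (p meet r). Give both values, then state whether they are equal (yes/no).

q join r = v15, so p meet (q join r) = v14 meet v15 = v18.
p meet q = v18 and p meet r = v2, so (p meet q) join (p meet r) = v18 join v2 = v18.
Equal: yes.

v18; v18; yes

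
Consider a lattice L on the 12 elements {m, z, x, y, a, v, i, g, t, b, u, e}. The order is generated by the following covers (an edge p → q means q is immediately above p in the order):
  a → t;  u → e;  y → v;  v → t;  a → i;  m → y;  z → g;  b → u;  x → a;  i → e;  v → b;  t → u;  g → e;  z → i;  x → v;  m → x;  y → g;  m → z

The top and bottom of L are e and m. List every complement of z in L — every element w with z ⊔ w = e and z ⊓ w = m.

Need w with z ∨ w = e and z ∧ w = m.
Checking each element gives: b, t, u, v.

b, t, u, v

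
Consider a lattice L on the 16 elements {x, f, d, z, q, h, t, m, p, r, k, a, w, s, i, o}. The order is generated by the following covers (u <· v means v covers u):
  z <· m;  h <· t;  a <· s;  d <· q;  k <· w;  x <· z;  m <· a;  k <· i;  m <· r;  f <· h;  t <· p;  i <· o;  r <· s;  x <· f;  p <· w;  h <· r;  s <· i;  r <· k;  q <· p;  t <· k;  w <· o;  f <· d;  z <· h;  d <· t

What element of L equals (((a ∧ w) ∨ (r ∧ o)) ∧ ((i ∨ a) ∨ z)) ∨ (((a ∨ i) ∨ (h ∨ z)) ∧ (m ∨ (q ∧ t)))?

a ∧ w = m
r ∧ o = r
m ∨ r = r
i ∨ a = i
i ∨ z = i
r ∧ i = r
a ∨ i = i
h ∨ z = h
i ∨ h = i
q ∧ t = d
m ∨ d = k
i ∧ k = k
r ∨ k = k

k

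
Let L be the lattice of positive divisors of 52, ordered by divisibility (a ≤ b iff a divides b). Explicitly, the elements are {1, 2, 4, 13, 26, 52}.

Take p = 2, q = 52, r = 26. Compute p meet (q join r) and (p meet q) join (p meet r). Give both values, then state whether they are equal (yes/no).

2; 2; yes

q join r = 52, so p meet (q join r) = 2 meet 52 = 2.
p meet q = 2 and p meet r = 2, so (p meet q) join (p meet r) = 2 join 2 = 2.
Equal: yes.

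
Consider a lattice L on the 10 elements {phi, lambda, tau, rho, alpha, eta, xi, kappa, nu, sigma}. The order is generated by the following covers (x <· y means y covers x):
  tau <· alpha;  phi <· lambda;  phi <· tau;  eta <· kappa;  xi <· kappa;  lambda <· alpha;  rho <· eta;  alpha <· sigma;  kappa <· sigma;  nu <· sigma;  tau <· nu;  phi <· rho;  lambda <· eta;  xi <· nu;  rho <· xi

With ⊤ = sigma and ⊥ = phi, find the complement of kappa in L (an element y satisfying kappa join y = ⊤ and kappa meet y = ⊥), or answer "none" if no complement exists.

Need y with kappa ∨ y = sigma and kappa ∧ y = phi.
Checking each element gives: tau.

tau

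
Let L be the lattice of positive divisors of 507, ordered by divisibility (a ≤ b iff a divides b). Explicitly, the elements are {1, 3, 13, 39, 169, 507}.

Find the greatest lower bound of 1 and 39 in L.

In the divisibility order, the meet is the greatest common divisor: gcd(1, 39) = 1.

1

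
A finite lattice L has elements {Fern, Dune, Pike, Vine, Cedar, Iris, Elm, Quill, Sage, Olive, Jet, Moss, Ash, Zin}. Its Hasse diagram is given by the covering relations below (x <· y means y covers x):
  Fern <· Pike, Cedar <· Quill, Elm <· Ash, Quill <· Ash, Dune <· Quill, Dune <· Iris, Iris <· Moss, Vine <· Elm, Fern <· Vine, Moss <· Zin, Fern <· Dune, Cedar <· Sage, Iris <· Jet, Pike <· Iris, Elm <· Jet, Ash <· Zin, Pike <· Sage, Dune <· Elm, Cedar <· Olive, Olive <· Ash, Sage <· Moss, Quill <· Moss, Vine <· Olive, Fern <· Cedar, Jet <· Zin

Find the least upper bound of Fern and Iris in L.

Iris

Common upper bounds of {Fern, Iris}: Iris, Jet, Moss, Zin.
The least among these is Iris.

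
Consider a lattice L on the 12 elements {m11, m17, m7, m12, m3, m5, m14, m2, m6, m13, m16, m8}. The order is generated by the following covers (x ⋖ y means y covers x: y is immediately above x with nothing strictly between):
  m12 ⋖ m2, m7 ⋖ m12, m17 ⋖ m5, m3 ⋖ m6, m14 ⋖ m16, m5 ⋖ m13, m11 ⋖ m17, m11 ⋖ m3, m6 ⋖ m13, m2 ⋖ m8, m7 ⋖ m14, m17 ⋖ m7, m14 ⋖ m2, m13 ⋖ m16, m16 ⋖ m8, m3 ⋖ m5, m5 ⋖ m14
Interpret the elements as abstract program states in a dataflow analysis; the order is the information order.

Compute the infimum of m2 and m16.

Common lower bounds of {m2, m16}: m11, m14, m17, m3, m5, m7.
The greatest among these is m14.

m14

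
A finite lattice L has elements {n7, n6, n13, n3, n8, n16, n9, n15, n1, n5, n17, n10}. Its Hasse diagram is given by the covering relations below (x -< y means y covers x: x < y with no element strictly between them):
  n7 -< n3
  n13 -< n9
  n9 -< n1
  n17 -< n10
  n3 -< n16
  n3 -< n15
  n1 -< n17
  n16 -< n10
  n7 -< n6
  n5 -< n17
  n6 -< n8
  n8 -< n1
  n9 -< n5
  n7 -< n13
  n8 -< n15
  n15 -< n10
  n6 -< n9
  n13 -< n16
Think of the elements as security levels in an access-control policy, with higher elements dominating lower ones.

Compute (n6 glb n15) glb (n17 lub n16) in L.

n6

n6 ∧ n15 = n6
n17 ∨ n16 = n10
n6 ∧ n10 = n6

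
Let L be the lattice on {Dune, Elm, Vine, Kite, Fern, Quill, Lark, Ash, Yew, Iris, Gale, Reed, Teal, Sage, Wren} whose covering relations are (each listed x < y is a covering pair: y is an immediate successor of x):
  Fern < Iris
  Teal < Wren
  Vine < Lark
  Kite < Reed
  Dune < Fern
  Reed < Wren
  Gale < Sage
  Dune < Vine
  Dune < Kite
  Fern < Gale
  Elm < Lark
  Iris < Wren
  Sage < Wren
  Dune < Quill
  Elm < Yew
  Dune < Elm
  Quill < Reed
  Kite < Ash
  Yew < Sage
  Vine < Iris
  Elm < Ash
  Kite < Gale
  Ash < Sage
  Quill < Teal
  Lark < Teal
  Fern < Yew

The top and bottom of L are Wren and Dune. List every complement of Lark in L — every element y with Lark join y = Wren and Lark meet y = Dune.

Fern, Gale, Kite, Reed

Need y with Lark ∨ y = Wren and Lark ∧ y = Dune.
Checking each element gives: Fern, Gale, Kite, Reed.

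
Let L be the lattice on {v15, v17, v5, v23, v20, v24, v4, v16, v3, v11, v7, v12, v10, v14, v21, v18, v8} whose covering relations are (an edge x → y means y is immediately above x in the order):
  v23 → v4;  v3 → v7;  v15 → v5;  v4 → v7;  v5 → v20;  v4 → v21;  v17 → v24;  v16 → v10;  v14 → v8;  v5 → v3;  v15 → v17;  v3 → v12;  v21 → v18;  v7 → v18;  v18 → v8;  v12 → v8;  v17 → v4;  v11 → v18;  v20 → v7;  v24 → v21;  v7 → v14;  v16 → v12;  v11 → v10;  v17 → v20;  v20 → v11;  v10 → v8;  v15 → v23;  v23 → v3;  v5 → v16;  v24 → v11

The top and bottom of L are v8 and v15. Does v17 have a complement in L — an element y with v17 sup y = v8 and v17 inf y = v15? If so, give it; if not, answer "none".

v12

Need y with v17 ∨ y = v8 and v17 ∧ y = v15.
Checking each element gives: v12.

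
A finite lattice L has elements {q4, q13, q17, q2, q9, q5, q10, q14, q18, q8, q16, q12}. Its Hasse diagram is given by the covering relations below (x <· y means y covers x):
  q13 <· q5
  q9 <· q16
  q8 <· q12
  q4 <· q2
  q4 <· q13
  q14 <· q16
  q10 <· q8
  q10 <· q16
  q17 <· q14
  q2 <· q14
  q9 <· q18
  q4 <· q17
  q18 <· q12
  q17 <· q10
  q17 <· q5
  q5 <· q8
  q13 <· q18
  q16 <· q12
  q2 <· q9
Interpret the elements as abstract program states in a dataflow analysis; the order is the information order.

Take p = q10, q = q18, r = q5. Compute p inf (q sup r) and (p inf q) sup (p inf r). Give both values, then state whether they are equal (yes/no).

q sup r = q12, so p inf (q sup r) = q10 inf q12 = q10.
p inf q = q4 and p inf r = q17, so (p inf q) sup (p inf r) = q4 sup q17 = q17.
Equal: no.

q10; q17; no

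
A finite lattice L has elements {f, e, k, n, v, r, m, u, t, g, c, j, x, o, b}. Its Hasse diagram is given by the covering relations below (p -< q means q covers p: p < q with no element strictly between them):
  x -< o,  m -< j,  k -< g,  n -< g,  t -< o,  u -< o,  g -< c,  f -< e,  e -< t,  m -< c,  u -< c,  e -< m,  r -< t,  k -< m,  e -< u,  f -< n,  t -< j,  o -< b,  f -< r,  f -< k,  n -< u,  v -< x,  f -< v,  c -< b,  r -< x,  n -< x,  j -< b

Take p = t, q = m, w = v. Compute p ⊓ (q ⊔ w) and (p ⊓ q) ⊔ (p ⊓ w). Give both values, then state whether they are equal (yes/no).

q ⊔ w = b, so p ⊓ (q ⊔ w) = t ⊓ b = t.
p ⊓ q = e and p ⊓ w = f, so (p ⊓ q) ⊔ (p ⊓ w) = e ⊔ f = e.
Equal: no.

t; e; no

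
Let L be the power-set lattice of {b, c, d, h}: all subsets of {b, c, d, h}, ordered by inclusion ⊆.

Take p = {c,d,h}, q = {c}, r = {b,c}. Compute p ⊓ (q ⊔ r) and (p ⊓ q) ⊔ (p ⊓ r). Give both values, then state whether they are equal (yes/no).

{c}; {c}; yes

q ⊔ r = {b,c}, so p ⊓ (q ⊔ r) = {c,d,h} ⊓ {b,c} = {c}.
p ⊓ q = {c} and p ⊓ r = {c}, so (p ⊓ q) ⊔ (p ⊓ r) = {c} ⊔ {c} = {c}.
Equal: yes.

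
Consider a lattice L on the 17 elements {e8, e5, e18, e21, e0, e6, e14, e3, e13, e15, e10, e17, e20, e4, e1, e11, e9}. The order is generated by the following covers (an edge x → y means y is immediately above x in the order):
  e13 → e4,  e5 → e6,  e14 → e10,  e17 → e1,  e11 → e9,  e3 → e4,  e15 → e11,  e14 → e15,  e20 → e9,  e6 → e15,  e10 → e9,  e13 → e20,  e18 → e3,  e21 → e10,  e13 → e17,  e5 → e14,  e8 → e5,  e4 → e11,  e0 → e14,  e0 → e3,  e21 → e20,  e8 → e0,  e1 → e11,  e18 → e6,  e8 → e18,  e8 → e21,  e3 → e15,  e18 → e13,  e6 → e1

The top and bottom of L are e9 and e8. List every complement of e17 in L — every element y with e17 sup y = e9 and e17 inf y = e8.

e10, e21

Need y with e17 ∨ y = e9 and e17 ∧ y = e8.
Checking each element gives: e10, e21.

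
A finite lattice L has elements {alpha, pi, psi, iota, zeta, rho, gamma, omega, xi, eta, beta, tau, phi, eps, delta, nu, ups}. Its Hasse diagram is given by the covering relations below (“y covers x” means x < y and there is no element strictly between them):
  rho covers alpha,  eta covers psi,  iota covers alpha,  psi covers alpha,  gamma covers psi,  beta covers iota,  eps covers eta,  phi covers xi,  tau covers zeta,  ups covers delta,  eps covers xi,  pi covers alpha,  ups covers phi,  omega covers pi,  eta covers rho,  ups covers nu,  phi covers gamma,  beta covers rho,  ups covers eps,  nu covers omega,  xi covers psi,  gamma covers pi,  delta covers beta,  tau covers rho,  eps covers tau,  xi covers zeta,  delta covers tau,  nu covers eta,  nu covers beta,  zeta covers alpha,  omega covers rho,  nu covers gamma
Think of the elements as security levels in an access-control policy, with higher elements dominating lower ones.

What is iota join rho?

Common upper bounds of {iota, rho}: beta, delta, nu, ups.
The least among these is beta.

beta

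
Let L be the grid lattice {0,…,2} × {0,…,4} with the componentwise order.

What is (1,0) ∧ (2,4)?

In a product of chains, the meet is componentwise min, giving (1,0).

(1,0)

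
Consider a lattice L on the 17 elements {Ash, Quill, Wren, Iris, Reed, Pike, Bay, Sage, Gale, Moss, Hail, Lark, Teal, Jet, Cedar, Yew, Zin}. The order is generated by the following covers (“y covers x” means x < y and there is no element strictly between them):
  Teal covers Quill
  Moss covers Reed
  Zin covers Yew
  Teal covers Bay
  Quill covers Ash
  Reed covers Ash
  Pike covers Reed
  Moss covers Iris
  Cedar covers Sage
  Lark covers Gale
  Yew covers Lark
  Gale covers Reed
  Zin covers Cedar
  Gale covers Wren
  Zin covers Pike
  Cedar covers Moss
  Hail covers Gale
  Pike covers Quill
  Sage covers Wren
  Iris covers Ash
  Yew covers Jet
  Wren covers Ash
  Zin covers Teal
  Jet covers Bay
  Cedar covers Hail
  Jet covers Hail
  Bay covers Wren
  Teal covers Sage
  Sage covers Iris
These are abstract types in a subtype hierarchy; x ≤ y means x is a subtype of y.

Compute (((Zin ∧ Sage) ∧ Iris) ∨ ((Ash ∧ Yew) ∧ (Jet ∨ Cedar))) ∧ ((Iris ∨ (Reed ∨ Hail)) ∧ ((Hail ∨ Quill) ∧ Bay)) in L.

Ash

Zin ∧ Sage = Sage
Sage ∧ Iris = Iris
Ash ∧ Yew = Ash
Jet ∨ Cedar = Zin
Ash ∧ Zin = Ash
Iris ∨ Ash = Iris
Reed ∨ Hail = Hail
Iris ∨ Hail = Cedar
Hail ∨ Quill = Zin
Zin ∧ Bay = Bay
Cedar ∧ Bay = Wren
Iris ∧ Wren = Ash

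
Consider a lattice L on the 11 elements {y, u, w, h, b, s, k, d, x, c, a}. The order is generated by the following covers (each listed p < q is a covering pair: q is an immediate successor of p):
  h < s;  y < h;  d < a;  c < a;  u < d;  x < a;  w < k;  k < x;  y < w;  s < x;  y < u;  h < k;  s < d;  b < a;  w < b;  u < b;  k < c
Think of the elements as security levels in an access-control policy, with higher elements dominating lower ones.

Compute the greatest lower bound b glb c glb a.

w

Common lower bounds of {b, c, a}: w, y.
The greatest among these is w.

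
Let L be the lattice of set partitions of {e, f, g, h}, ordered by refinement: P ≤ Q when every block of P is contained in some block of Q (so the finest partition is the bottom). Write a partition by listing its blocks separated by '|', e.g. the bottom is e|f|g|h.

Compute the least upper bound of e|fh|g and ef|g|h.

Common upper bounds of {e|fh|g, ef|g|h}: efgh, efh|g.
The least among these is efh|g.

efh|g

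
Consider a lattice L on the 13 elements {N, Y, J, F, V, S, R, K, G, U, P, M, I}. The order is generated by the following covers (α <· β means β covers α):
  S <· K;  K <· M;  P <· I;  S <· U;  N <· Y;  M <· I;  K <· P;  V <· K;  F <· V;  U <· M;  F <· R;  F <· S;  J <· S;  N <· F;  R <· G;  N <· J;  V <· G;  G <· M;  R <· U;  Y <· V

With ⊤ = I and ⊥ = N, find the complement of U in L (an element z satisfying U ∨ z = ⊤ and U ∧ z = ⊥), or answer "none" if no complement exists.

none

For every candidate z, either U ∨ z ≠ I or U ∧ z ≠ N; no complement exists.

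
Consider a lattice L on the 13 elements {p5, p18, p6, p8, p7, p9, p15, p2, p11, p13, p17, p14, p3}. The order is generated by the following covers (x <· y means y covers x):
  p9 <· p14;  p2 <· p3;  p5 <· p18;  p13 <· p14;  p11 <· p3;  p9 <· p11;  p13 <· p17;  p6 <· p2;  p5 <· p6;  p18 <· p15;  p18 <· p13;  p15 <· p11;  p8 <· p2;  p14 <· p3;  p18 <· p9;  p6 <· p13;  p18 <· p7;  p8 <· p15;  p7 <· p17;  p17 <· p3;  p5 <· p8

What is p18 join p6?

Common upper bounds of {p18, p6}: p13, p14, p17, p3.
The least among these is p13.

p13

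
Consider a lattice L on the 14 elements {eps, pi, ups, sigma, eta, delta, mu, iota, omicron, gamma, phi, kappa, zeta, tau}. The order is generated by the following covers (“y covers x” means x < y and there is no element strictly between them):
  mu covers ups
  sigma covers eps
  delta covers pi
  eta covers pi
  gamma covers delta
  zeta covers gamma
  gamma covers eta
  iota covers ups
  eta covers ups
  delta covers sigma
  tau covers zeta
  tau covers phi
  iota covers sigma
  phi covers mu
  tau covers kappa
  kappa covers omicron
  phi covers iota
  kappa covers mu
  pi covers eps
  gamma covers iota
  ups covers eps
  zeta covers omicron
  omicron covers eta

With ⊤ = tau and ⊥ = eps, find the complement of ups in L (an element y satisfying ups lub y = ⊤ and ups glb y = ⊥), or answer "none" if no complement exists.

For every candidate y, either ups ∨ y ≠ tau or ups ∧ y ≠ eps; no complement exists.

none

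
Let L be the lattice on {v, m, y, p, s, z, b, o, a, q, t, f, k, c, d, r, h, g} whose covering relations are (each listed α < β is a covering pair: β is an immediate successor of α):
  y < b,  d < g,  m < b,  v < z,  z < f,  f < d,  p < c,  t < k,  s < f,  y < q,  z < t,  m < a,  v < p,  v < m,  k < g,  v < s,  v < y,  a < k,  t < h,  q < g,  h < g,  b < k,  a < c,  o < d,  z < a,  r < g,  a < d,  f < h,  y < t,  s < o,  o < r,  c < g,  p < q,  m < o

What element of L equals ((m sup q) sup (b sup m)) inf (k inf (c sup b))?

k

m ∨ q = g
b ∨ m = b
g ∨ b = g
c ∨ b = g
k ∧ g = k
g ∧ k = k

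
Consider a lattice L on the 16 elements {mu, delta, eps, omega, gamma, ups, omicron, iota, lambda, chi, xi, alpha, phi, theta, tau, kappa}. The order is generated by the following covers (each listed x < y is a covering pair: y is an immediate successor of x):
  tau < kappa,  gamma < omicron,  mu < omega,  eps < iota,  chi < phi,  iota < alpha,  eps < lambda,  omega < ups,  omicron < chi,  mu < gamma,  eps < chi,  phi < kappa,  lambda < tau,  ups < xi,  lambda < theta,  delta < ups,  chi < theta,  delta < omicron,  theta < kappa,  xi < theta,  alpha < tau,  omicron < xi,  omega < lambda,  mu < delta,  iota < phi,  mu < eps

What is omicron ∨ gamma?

omicron

Common upper bounds of {omicron, gamma}: chi, kappa, omicron, phi, theta, xi.
The least among these is omicron.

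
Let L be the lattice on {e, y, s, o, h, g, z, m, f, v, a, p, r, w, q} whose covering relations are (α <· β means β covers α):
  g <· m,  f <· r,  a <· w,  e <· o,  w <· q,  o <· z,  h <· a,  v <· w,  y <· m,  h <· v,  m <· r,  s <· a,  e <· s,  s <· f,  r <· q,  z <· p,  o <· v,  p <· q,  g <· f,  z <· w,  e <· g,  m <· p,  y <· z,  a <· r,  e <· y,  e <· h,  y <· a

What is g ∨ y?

m

Common upper bounds of {g, y}: m, p, q, r.
The least among these is m.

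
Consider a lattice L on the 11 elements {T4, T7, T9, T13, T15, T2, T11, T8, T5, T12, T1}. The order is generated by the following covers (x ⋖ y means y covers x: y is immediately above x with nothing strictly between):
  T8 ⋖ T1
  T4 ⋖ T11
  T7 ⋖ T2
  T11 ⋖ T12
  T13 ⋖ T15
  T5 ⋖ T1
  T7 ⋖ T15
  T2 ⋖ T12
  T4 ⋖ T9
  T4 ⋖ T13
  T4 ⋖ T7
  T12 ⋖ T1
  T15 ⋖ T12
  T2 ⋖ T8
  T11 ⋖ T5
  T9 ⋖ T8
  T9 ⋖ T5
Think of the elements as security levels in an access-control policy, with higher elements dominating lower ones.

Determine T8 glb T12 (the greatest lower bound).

Common lower bounds of {T8, T12}: T2, T4, T7.
The greatest among these is T2.

T2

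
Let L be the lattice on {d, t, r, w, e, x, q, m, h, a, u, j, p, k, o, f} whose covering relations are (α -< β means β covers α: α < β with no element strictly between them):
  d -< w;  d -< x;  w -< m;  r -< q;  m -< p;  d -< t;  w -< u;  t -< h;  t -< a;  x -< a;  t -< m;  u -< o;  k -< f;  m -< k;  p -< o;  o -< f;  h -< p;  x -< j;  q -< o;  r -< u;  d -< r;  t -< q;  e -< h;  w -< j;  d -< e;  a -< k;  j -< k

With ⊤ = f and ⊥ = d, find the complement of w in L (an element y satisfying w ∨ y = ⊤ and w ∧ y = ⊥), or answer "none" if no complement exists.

none

For every candidate y, either w ∨ y ≠ f or w ∧ y ≠ d; no complement exists.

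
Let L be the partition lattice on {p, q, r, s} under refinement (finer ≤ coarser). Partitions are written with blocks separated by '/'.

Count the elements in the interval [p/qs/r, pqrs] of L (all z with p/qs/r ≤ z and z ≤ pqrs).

The interval [p/qs/r, pqrs] = {p/qrs, p/qs/r, pqrs, pqs/r, pr/qs}, which has 5 elements.

5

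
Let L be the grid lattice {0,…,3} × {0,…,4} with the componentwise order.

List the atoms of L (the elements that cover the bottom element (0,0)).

The atoms are exactly the elements that cover (0,0): (0,1), (1,0).

(0,1), (1,0)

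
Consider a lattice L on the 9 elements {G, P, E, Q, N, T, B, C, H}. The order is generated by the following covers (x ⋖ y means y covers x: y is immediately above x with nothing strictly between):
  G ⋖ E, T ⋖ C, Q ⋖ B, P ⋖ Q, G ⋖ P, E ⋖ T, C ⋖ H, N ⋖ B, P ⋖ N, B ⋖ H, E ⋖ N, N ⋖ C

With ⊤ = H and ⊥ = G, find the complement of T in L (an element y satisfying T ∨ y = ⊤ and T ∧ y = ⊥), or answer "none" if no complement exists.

Need y with T ∨ y = H and T ∧ y = G.
Checking each element gives: Q.

Q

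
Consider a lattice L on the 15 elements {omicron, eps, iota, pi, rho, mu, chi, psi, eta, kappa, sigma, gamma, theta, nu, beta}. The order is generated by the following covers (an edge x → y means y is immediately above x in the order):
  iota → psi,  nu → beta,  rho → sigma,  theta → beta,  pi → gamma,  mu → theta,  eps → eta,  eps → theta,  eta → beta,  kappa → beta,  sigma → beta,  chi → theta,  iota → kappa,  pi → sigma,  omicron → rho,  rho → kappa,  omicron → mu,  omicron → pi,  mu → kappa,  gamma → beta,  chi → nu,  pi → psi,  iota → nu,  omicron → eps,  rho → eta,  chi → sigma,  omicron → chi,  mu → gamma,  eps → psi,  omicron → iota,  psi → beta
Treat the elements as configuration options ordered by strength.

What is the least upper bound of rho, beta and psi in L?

beta

Common upper bounds of {rho, beta, psi}: beta.
The least among these is beta.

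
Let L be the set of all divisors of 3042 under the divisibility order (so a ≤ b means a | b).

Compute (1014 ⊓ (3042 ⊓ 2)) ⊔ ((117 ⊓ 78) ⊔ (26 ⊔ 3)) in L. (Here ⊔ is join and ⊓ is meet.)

3042 ∧ 2 = 2
1014 ∧ 2 = 2
117 ∧ 78 = 39
26 ∨ 3 = 78
39 ∨ 78 = 78
2 ∨ 78 = 78

78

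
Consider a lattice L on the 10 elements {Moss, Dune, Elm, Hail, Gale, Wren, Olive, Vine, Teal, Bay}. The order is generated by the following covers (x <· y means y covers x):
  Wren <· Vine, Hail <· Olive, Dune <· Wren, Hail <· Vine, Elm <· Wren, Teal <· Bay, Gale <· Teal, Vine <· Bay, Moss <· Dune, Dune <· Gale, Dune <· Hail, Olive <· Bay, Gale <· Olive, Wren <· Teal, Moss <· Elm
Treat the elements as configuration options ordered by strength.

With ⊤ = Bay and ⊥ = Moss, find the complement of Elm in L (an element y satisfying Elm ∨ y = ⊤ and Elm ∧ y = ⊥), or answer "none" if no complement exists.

Need y with Elm ∨ y = Bay and Elm ∧ y = Moss.
Checking each element gives: Olive.

Olive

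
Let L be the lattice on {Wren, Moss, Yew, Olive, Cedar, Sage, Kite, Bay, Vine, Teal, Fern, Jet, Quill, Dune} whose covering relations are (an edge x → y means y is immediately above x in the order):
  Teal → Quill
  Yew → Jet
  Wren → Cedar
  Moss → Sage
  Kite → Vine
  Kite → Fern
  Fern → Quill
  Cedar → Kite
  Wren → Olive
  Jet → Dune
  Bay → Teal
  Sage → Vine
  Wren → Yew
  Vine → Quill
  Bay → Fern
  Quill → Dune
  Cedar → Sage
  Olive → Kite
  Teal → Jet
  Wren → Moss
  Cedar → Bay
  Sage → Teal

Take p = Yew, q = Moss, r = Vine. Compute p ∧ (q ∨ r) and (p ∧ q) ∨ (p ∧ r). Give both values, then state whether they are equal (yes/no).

q ∨ r = Vine, so p ∧ (q ∨ r) = Yew ∧ Vine = Wren.
p ∧ q = Wren and p ∧ r = Wren, so (p ∧ q) ∨ (p ∧ r) = Wren ∨ Wren = Wren.
Equal: yes.

Wren; Wren; yes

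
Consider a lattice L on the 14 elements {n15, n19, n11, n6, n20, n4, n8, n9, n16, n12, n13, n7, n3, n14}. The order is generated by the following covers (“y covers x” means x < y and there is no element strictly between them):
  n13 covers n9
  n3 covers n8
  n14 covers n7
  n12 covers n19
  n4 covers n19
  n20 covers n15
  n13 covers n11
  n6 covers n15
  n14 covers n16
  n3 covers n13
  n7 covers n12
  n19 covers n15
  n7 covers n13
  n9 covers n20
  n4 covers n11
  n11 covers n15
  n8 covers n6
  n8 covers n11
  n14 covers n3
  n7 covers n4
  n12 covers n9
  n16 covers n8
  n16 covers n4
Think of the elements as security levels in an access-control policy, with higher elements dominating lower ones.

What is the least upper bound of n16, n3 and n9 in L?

n14

Common upper bounds of {n16, n3, n9}: n14.
The least among these is n14.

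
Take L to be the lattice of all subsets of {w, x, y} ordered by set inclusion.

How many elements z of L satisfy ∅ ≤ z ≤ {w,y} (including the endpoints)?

The interval [∅, {w,y}] = {{w,y}, {w}, {y}, ∅}, which has 4 elements.

4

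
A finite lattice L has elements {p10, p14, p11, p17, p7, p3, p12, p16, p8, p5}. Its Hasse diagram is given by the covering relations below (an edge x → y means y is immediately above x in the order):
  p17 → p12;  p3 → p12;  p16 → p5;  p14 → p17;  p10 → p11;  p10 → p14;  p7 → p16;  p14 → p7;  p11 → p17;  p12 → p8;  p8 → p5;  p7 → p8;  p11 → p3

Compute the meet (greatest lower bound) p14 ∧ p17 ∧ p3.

Common lower bounds of {p14, p17, p3}: p10.
The greatest among these is p10.

p10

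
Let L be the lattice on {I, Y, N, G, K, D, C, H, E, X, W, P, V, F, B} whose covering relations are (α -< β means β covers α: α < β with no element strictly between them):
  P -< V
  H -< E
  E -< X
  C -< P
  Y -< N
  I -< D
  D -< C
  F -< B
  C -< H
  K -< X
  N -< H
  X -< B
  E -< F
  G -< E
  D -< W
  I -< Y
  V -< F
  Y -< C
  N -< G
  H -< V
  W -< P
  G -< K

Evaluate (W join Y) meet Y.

Y

W ∨ Y = P
P ∧ Y = Y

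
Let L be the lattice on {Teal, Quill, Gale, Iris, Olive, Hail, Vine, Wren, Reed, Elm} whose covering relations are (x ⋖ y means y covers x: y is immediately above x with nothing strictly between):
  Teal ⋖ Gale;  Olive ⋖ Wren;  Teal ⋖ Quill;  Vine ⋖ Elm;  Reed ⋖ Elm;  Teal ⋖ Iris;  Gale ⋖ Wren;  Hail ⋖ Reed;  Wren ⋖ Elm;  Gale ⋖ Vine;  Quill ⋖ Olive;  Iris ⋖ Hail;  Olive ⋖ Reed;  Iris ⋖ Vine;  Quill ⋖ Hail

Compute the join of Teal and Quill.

Common upper bounds of {Teal, Quill}: Elm, Hail, Olive, Quill, Reed, Wren.
The least among these is Quill.

Quill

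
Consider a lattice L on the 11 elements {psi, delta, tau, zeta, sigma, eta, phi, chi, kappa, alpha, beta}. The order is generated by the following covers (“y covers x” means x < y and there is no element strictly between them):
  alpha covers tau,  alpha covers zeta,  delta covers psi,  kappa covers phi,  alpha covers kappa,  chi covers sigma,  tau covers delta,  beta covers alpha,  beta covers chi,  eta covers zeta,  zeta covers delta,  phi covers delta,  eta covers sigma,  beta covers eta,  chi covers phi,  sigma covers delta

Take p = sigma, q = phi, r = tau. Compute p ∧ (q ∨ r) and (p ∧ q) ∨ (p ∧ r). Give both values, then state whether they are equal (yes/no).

q ∨ r = alpha, so p ∧ (q ∨ r) = sigma ∧ alpha = delta.
p ∧ q = delta and p ∧ r = delta, so (p ∧ q) ∨ (p ∧ r) = delta ∨ delta = delta.
Equal: yes.

delta; delta; yes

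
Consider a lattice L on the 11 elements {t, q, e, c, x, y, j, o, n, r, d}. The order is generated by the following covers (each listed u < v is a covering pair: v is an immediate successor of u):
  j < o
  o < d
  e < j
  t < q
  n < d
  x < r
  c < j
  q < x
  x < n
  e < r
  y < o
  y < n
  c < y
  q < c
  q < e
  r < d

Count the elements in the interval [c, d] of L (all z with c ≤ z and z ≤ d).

The interval [c, d] = {c, d, j, n, o, y}, which has 6 elements.

6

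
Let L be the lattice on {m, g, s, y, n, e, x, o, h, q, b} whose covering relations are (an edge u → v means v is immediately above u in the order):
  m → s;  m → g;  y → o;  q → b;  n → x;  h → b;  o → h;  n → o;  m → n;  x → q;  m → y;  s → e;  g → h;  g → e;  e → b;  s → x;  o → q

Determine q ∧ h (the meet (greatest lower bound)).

o

Common lower bounds of {q, h}: m, n, o, y.
The greatest among these is o.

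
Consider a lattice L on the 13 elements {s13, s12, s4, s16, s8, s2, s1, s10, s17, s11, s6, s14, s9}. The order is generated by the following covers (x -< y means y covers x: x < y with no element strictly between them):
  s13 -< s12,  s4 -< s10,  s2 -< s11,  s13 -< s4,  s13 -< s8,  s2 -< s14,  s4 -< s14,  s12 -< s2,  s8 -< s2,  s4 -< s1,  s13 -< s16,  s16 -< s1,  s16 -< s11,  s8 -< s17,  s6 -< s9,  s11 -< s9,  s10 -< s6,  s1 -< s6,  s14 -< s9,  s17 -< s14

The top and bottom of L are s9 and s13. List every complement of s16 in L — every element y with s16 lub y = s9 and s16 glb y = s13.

s14, s17

Need y with s16 ∨ y = s9 and s16 ∧ y = s13.
Checking each element gives: s14, s17.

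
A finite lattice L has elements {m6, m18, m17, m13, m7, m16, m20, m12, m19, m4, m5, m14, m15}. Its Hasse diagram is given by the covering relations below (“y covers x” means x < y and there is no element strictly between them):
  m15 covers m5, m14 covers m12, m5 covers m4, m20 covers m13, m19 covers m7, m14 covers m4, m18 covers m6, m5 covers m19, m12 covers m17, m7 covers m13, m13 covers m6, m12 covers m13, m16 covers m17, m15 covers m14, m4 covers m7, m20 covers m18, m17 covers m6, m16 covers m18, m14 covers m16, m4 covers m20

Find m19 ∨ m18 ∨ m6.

m5

Common upper bounds of {m19, m18, m6}: m15, m5.
The least among these is m5.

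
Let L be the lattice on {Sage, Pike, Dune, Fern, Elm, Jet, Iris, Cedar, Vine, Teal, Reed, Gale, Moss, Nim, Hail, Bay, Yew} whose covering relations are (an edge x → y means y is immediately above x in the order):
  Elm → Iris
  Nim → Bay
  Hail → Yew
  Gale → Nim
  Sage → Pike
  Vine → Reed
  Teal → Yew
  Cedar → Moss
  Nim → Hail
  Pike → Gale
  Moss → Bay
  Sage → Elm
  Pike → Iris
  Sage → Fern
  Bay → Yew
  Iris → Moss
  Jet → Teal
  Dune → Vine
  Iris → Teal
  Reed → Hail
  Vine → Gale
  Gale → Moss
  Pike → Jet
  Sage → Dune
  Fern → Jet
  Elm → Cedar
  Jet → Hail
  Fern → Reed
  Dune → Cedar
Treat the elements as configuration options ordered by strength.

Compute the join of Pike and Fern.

Common upper bounds of {Pike, Fern}: Hail, Jet, Teal, Yew.
The least among these is Jet.

Jet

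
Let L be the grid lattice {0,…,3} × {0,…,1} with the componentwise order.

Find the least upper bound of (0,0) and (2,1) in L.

(2,1)

Common upper bounds of {(0,0), (2,1)}: (2,1), (3,1).
The least among these is (2,1).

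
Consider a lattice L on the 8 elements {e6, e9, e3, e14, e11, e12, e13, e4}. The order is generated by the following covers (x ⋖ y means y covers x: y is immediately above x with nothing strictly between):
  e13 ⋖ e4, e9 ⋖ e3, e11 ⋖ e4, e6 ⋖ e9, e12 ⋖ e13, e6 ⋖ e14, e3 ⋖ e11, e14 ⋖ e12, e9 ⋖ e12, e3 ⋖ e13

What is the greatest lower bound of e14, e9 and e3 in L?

e6

Common lower bounds of {e14, e9, e3}: e6.
The greatest among these is e6.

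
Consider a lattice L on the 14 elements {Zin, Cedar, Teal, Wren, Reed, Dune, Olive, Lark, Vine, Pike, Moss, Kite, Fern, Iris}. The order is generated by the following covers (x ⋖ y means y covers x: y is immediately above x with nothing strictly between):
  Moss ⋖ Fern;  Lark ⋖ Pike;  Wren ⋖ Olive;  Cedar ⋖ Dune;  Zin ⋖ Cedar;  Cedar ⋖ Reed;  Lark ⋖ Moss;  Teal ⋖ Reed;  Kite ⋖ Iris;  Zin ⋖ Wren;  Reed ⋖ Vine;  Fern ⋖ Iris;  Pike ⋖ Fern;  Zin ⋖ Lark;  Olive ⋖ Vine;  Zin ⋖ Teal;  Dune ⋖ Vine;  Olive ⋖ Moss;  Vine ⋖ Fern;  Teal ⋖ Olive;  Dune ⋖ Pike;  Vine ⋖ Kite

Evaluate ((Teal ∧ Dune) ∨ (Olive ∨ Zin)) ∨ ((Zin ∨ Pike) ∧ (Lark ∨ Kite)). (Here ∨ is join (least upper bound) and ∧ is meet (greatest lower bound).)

Teal ∧ Dune = Zin
Olive ∨ Zin = Olive
Zin ∨ Olive = Olive
Zin ∨ Pike = Pike
Lark ∨ Kite = Iris
Pike ∧ Iris = Pike
Olive ∨ Pike = Fern

Fern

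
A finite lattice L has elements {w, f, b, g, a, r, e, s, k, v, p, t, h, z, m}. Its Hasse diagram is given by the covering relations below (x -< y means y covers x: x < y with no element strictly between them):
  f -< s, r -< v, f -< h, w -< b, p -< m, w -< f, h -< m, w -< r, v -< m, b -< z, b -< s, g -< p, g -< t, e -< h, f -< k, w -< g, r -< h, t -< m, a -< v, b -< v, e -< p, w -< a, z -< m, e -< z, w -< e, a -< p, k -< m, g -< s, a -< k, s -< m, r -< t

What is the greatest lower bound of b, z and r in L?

w

Common lower bounds of {b, z, r}: w.
The greatest among these is w.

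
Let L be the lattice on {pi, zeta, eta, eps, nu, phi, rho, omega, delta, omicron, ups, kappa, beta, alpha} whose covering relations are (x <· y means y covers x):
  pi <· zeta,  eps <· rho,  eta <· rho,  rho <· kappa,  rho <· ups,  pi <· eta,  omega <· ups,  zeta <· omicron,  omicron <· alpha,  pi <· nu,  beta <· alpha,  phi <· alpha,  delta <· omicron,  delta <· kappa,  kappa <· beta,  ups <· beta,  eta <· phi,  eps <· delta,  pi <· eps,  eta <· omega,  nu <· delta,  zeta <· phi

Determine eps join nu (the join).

Common upper bounds of {eps, nu}: alpha, beta, delta, kappa, omicron.
The least among these is delta.

delta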